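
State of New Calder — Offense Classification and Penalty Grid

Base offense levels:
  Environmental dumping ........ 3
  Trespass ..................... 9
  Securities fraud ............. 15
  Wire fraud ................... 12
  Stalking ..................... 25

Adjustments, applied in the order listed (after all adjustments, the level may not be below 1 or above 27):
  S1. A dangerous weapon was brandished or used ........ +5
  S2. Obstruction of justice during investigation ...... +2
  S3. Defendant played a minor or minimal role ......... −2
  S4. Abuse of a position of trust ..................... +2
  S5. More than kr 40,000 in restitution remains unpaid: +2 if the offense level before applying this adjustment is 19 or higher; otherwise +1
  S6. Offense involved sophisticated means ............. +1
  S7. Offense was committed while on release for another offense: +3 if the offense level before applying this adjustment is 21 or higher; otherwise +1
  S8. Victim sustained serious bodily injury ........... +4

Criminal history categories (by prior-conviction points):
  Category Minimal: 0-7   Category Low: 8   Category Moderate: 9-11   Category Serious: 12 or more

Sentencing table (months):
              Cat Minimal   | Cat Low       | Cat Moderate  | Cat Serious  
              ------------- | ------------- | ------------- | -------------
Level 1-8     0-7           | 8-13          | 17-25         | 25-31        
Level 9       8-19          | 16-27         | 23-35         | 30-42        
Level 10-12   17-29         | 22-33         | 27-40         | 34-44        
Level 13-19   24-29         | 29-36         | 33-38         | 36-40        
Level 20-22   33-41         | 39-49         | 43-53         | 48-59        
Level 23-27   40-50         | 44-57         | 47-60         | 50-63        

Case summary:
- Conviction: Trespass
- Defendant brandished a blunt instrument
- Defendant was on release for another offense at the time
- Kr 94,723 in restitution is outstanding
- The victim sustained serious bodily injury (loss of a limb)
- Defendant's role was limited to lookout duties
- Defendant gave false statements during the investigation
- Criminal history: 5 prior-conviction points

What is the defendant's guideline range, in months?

33-41 months

Base offense level for trespass: 9.
S1 applies: 9 + 5 = 14.
S2 applies: 14 + 2 = 16.
S3 applies: 16 − 2 = 14.
S4 does not apply.
S5 applies (level before this adjustment is 14 < 19, so +1): 14 + 1 = 15.
S6 does not apply.
S7 applies (level before this adjustment is 15 < 21, so +1): 15 + 1 = 16.
S8 applies: 16 + 4 = 20.
Final offense level: 20.
Criminal history: 5 prior points → Category Minimal (0-7).
Level 20 falls in the 20-22 band.
Grid: Level 20-22 × Category Minimal = 33-41 months.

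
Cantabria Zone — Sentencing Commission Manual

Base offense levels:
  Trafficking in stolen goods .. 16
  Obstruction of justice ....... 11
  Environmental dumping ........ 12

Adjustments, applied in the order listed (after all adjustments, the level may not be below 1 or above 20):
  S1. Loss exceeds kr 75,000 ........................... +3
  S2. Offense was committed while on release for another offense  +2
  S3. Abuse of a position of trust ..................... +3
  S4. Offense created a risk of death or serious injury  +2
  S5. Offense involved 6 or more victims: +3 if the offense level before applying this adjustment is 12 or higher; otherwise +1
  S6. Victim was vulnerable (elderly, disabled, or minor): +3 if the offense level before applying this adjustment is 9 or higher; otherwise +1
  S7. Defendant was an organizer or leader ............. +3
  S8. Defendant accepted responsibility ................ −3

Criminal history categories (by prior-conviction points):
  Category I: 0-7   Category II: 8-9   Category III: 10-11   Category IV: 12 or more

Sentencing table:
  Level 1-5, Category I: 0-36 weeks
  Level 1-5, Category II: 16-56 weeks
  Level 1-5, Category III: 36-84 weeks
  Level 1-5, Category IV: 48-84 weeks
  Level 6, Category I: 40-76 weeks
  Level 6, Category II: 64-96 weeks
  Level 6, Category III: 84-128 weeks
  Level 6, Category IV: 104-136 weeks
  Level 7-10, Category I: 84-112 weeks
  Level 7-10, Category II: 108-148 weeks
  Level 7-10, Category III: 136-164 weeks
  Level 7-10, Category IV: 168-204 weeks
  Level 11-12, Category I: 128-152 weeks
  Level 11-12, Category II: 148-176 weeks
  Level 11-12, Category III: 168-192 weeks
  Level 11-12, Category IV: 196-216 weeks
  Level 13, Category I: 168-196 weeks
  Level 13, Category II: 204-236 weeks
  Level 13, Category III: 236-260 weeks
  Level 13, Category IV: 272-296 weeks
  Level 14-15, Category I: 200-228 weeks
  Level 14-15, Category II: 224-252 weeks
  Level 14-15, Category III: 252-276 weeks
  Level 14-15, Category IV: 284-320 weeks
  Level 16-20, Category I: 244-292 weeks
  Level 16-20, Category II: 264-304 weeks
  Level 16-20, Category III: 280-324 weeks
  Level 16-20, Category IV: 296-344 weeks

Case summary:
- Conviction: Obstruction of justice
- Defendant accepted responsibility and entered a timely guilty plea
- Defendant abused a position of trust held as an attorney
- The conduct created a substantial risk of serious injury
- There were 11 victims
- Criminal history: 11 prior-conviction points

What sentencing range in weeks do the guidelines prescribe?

280-324 weeks

Base offense level for obstruction of justice: 11.
S3 applies: 11 + 3 = 14.
S4 applies: 14 + 2 = 16.
S5 applies (level before this adjustment is 16 ≥ 12, so +3): 16 + 3 = 19.
S6 does not apply.
S7 does not apply.
S8 applies: 19 − 3 = 16.
Final offense level: 16.
Criminal history: 11 prior points → Category III (10-11).
Level 16 falls in the 16-20 band.
Grid: Level 16-20 × Category III = 280-324 weeks.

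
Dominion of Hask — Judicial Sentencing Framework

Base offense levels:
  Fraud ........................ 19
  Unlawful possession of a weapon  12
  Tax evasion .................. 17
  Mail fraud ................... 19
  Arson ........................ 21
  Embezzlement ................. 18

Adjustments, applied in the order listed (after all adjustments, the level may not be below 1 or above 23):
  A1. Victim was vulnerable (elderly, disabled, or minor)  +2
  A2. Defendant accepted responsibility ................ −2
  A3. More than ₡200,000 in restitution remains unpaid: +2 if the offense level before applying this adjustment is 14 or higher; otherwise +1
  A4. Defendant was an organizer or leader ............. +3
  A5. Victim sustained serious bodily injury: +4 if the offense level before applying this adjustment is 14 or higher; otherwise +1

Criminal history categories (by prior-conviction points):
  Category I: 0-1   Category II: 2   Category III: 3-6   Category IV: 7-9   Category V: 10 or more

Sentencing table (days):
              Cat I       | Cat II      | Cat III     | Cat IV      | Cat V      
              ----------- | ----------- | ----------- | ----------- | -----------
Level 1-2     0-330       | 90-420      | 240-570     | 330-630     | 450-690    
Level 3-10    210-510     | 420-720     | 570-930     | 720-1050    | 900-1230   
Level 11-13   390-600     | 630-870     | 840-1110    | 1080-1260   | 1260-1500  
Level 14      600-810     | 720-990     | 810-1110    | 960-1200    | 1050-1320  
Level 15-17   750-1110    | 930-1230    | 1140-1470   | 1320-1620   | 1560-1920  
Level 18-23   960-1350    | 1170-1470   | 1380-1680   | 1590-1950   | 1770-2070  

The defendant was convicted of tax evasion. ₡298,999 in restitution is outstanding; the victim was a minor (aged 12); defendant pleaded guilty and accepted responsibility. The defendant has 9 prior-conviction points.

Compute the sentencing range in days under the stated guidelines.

Base offense level for tax evasion: 17.
A1 applies: 17 + 2 = 19.
A2 applies: 19 − 2 = 17.
A3 applies (level before this adjustment is 17 ≥ 14, so +2): 17 + 2 = 19.
Final offense level: 19.
Criminal history: 9 prior points → Category IV (7-9).
Level 19 falls in the 18-23 band.
Grid: Level 18-23 × Category IV = 1590-1950 days.

1590-1950 days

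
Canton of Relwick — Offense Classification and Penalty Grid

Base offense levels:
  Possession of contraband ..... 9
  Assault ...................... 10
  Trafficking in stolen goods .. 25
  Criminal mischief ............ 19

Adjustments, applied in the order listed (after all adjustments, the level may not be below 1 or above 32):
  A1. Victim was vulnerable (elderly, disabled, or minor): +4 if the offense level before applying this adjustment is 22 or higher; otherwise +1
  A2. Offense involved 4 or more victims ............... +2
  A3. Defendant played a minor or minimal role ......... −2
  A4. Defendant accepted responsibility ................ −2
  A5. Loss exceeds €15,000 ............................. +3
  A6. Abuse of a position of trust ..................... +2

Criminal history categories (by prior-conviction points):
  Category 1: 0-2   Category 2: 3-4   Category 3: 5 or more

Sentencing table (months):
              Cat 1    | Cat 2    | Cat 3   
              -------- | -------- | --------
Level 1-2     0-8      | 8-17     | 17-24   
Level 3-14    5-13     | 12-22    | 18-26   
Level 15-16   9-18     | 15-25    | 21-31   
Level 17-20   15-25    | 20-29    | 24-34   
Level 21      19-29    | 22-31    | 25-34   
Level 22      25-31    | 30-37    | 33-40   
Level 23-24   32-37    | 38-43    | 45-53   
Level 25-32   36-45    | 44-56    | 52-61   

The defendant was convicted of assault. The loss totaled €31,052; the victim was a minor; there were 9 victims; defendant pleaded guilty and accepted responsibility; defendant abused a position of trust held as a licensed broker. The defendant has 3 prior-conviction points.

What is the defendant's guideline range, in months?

15-25 months

Base offense level for assault: 10.
A1 applies (level before this adjustment is 10 < 22, so +1): 10 + 1 = 11.
A2 applies: 11 + 2 = 13.
A4 applies: 13 − 2 = 11.
A5 applies: 11 + 3 = 14.
A6 applies: 14 + 2 = 16.
Final offense level: 16.
Criminal history: 3 prior points → Category 2 (3-4).
Level 16 falls in the 15-16 band.
Grid: Level 15-16 × Category 2 = 15-25 months.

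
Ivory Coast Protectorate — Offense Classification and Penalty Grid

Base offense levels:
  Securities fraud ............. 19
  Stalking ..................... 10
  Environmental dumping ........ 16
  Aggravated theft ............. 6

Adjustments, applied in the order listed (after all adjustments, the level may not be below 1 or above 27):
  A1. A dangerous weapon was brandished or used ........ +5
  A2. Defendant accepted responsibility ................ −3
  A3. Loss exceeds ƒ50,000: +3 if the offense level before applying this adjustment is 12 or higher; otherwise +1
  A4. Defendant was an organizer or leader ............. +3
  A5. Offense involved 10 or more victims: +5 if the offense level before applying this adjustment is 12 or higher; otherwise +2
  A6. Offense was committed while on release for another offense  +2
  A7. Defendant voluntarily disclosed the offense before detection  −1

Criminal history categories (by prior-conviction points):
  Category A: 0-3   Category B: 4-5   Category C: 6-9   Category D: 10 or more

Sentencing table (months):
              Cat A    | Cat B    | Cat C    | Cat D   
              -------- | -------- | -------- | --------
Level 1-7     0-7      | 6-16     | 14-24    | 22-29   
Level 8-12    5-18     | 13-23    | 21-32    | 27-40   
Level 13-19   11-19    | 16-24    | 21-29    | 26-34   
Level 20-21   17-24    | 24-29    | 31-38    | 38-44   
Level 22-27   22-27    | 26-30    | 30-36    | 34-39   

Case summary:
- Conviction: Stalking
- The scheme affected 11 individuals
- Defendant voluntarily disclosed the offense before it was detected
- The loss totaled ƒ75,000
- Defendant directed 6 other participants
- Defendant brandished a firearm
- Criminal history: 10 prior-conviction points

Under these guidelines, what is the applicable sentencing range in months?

Base offense level for stalking: 10.
A1 applies: 10 + 5 = 15.
A2 does not apply.
A3 applies (level before this adjustment is 15 ≥ 12, so +3): 15 + 3 = 18.
A4 applies: 18 + 3 = 21.
A5 applies (level before this adjustment is 21 ≥ 12, so +5): 21 + 5 = 26.
A7 applies: 26 − 1 = 25.
Final offense level: 25.
Criminal history: 10 prior points → Category D (10+).
Level 25 falls in the 22-27 band.
Grid: Level 22-27 × Category D = 34-39 months.

34-39 months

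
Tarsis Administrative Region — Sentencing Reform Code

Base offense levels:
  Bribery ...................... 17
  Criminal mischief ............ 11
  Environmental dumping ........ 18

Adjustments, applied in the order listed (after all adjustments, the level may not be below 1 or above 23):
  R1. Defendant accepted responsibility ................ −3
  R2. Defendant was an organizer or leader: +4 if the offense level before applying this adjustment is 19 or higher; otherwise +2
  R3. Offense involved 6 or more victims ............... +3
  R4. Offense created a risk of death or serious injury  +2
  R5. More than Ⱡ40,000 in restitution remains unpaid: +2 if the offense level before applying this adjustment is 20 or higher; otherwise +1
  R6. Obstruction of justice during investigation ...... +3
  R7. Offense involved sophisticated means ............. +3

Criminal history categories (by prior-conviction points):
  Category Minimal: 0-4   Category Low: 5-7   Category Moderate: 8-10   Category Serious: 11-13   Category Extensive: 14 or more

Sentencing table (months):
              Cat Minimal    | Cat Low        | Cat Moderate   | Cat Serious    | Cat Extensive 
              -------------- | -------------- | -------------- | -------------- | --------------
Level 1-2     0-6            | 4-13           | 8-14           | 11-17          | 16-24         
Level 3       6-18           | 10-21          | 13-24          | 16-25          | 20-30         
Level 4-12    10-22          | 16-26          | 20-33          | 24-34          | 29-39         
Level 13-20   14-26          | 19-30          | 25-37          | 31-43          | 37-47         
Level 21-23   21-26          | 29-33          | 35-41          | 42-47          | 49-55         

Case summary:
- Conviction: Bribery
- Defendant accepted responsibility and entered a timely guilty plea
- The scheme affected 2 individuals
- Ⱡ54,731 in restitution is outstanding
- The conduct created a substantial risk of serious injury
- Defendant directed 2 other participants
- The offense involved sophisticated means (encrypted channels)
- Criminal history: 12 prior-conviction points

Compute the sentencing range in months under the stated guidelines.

42-47 months

Base offense level for bribery: 17.
R1 applies: 17 − 3 = 14.
R2 applies (level before this adjustment is 14 < 19, so +2): 14 + 2 = 16.
R3 does not apply.
R4 applies: 16 + 2 = 18.
R5 applies (level before this adjustment is 18 < 20, so +1): 18 + 1 = 19.
R7 applies: 19 + 3 = 22.
Final offense level: 22.
Criminal history: 12 prior points → Category Serious (11-13).
Level 22 falls in the 21-23 band.
Grid: Level 21-23 × Category Serious = 42-47 months.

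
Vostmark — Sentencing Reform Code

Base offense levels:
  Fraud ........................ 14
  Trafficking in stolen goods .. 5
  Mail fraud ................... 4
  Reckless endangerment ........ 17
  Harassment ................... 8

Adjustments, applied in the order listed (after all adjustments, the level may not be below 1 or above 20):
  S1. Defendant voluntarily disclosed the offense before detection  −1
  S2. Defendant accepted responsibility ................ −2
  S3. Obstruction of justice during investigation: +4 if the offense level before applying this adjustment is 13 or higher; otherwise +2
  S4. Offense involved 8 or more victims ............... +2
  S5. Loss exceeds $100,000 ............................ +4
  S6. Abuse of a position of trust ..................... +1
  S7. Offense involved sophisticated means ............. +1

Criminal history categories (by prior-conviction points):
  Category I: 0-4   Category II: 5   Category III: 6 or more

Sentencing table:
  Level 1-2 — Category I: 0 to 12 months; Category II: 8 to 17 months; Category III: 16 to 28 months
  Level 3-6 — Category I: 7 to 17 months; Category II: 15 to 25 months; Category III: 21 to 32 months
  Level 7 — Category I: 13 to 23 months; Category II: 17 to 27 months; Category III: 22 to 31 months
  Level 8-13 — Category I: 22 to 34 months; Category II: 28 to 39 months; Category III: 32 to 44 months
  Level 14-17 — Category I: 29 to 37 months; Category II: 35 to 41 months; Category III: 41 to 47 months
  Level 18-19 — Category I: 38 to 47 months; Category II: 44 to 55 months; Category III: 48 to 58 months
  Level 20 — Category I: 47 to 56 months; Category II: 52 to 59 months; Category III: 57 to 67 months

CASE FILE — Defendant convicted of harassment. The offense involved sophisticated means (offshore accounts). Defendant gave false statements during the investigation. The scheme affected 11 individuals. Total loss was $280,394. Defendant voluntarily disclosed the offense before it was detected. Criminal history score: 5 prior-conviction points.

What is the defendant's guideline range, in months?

35-41 months

Base offense level for harassment: 8.
S1 applies: 8 − 1 = 7.
S2 does not apply.
S3 applies (level before this adjustment is 7 < 13, so +2): 7 + 2 = 9.
S4 applies: 9 + 2 = 11.
S5 applies: 11 + 4 = 15.
S7 applies: 15 + 1 = 16.
Final offense level: 16.
Criminal history: 5 prior points → Category II (5).
Level 16 falls in the 14-17 band.
Grid: Level 14-17 × Category II = 35-41 months.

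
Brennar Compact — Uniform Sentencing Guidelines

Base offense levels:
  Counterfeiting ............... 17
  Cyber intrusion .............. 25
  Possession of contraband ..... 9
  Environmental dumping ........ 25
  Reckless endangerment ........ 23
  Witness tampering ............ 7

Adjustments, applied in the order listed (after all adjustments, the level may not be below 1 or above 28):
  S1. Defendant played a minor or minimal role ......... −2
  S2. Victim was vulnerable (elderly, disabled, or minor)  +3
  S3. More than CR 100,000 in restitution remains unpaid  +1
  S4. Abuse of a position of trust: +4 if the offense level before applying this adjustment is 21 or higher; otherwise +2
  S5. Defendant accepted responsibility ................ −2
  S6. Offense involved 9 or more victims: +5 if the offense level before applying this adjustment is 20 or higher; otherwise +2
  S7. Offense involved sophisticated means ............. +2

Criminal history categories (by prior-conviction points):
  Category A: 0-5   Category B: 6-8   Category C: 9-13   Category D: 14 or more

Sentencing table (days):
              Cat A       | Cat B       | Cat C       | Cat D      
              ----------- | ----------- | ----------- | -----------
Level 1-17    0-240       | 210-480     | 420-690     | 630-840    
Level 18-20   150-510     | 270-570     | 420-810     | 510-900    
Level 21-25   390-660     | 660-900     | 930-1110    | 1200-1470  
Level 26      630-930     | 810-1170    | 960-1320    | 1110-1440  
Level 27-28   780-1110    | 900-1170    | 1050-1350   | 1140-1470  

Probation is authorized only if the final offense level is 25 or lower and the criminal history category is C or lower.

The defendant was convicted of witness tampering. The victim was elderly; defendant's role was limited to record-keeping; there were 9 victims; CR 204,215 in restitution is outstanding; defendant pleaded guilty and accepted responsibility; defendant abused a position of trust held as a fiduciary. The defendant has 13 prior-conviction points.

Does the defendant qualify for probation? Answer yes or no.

Yes

Base offense level for witness tampering: 7.
S1 applies: 7 − 2 = 5.
S2 applies: 5 + 3 = 8.
S3 applies: 8 + 1 = 9.
S4 applies (level before this adjustment is 9 < 21, so +2): 9 + 2 = 11.
S5 applies: 11 − 2 = 9.
S6 applies (level before this adjustment is 9 < 20, so +2): 9 + 2 = 11.
S7 does not apply.
Final offense level: 11.
Criminal history: 13 prior points → Category C (9-13).
Level 11 falls in the 1-17 band.
Grid: Level 1-17 × Category C = 420-690 days.
Probation check: level 11 ≤ 25 and category C ≤ C → eligible.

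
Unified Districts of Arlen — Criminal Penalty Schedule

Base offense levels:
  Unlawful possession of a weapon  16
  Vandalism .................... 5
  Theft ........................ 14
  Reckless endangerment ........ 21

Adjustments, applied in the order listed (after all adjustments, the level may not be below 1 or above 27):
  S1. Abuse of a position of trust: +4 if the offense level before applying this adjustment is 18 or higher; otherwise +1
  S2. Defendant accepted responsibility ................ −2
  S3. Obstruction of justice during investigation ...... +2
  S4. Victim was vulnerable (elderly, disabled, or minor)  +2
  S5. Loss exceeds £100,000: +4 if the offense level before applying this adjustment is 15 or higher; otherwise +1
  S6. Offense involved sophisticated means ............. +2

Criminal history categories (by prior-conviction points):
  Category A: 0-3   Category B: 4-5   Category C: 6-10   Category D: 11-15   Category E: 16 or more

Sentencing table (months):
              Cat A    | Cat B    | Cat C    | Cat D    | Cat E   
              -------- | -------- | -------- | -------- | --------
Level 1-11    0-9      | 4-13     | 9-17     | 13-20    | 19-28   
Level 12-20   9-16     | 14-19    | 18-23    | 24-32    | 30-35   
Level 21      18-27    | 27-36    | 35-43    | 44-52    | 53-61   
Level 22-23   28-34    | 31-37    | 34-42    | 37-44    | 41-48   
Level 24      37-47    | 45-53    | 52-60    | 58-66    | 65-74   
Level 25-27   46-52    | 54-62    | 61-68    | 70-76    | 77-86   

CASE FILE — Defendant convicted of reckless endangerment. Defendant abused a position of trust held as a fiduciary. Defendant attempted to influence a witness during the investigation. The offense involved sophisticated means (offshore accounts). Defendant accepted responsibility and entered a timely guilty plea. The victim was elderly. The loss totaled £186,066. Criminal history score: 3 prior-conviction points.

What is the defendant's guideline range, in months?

46-52 months

Base offense level for reckless endangerment: 21.
S1 applies (level before this adjustment is 21 ≥ 18, so +4): 21 + 4 = 25.
S2 applies: 25 − 2 = 23.
S3 applies: 23 + 2 = 25.
S4 applies: 25 + 2 = 27.
S5 applies (level before this adjustment is 27 ≥ 15, so +4): 27 + 4 = 31.
S6 applies: 31 + 2 = 33.
Level 33 exceeds the maximum of 27; capped at 27.
Final offense level: 27.
Criminal history: 3 prior points → Category A (0-3).
Level 27 falls in the 25-27 band.
Grid: Level 25-27 × Category A = 46-52 months.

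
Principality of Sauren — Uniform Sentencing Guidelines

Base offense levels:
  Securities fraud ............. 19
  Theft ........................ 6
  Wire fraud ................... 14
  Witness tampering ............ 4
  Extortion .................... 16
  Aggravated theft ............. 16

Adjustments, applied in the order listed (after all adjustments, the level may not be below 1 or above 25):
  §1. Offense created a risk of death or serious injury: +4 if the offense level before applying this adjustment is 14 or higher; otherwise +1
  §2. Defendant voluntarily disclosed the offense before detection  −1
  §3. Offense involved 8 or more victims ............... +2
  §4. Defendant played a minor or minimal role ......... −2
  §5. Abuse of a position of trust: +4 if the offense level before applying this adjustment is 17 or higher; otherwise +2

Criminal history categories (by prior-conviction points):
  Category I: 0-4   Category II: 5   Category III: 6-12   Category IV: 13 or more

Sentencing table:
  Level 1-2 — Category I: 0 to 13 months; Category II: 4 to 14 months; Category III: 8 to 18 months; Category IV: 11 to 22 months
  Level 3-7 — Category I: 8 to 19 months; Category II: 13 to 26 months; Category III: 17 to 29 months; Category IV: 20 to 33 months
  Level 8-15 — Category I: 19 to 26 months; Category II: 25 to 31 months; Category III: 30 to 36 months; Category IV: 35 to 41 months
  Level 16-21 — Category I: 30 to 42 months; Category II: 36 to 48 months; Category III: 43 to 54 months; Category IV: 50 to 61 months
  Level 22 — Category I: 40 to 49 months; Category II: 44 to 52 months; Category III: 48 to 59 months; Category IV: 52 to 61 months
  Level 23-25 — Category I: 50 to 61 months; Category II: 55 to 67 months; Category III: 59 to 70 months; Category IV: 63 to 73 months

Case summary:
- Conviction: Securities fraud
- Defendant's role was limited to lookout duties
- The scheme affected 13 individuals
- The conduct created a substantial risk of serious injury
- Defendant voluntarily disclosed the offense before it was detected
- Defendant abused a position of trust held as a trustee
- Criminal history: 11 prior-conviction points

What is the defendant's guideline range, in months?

Base offense level for securities fraud: 19.
§1 applies (level before this adjustment is 19 ≥ 14, so +4): 19 + 4 = 23.
§2 applies: 23 − 1 = 22.
§3 applies: 22 + 2 = 24.
§4 applies: 24 − 2 = 22.
§5 applies (level before this adjustment is 22 ≥ 17, so +4): 22 + 4 = 26.
Level 26 exceeds the maximum of 25; capped at 25.
Final offense level: 25.
Criminal history: 11 prior points → Category III (6-12).
Level 25 falls in the 23-25 band.
Grid: Level 23-25 × Category III = 59-70 months.

59-70 months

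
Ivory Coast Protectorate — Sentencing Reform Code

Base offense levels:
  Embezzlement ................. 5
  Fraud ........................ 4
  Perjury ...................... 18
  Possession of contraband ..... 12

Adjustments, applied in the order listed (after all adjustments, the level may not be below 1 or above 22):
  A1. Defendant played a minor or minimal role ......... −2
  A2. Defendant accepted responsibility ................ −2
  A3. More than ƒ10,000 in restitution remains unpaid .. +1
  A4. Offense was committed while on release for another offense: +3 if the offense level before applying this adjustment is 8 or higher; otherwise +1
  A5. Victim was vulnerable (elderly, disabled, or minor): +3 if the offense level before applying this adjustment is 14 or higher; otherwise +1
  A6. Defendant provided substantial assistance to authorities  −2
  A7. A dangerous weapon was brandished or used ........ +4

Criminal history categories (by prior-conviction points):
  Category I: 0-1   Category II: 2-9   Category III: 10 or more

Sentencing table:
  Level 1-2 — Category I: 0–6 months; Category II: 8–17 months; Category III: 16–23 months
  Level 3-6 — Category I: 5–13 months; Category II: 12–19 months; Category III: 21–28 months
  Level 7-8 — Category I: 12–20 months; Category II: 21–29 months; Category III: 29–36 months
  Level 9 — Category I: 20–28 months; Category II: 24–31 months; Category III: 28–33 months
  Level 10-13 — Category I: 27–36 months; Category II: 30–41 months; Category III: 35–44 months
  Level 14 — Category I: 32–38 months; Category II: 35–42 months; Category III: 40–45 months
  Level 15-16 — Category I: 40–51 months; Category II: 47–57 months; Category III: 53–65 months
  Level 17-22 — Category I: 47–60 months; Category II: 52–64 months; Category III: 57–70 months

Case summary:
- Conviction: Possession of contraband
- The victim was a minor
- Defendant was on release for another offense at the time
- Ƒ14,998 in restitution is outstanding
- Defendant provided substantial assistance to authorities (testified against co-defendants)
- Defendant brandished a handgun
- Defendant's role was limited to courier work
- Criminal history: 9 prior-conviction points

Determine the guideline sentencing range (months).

Base offense level for possession of contraband: 12.
A1 applies: 12 − 2 = 10.
A2 does not apply.
A3 applies: 10 + 1 = 11.
A4 applies (level before this adjustment is 11 ≥ 8, so +3): 11 + 3 = 14.
A5 applies (level before this adjustment is 14 ≥ 14, so +3): 14 + 3 = 17.
A6 applies: 17 − 2 = 15.
A7 applies: 15 + 4 = 19.
Final offense level: 19.
Criminal history: 9 prior points → Category II (2-9).
Level 19 falls in the 17-22 band.
Grid: Level 17-22 × Category II = 52-64 months.

52-64 months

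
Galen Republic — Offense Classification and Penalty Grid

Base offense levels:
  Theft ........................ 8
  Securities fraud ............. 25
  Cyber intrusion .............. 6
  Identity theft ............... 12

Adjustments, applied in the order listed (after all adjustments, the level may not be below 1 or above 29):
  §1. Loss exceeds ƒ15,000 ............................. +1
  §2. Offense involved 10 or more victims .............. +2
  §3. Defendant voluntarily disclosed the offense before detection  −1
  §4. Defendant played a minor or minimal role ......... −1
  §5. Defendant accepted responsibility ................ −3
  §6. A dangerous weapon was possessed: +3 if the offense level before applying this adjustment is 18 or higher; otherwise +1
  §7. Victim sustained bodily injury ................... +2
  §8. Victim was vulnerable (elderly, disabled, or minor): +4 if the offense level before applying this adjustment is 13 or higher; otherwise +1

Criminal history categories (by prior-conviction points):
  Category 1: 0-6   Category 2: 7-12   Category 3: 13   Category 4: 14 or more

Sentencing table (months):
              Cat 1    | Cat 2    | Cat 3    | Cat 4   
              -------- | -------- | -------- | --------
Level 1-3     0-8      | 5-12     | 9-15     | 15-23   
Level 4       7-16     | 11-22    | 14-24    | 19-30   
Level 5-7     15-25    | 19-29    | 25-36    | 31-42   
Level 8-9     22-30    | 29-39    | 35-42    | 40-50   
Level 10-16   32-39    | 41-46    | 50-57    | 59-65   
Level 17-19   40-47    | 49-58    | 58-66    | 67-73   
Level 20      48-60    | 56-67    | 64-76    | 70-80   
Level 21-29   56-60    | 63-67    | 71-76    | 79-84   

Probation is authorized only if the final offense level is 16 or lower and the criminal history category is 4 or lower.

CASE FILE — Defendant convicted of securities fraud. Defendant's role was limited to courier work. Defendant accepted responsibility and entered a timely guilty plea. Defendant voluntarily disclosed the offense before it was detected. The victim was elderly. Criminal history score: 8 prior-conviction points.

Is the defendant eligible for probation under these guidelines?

Base offense level for securities fraud: 25.
§1 does not apply.
§3 applies: 25 − 1 = 24.
§4 applies: 24 − 1 = 23.
§5 applies: 23 − 3 = 20.
§6 does not apply.
§8 applies (level before this adjustment is 20 ≥ 13, so +4): 20 + 4 = 24.
Final offense level: 24.
Criminal history: 8 prior points → Category 2 (7-12).
Level 24 falls in the 21-29 band.
Grid: Level 21-29 × Category 2 = 63-67 months.
Probation check: level 24 > 16 and category 2 ≤ 4 → not eligible.

No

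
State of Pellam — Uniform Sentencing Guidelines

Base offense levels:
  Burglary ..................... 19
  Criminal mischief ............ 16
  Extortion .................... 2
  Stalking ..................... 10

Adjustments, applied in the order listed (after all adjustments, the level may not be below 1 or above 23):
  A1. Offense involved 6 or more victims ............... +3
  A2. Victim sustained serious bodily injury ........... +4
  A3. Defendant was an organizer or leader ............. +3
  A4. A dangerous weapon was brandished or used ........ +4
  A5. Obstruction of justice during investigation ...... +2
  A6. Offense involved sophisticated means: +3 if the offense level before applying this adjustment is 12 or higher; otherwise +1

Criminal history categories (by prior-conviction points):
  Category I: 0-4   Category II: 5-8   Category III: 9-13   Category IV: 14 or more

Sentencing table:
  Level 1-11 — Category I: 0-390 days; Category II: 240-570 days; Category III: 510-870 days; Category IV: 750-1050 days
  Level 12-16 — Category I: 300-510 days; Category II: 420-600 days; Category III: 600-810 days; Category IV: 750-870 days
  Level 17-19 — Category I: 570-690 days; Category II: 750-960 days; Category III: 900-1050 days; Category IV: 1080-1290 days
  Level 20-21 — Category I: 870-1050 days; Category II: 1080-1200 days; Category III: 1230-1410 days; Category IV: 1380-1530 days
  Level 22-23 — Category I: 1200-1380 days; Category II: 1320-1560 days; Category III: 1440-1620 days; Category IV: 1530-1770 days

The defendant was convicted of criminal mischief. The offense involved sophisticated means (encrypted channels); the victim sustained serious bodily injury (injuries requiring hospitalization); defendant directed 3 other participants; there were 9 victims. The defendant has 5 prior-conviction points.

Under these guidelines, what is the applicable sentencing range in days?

Base offense level for criminal mischief: 16.
A1 applies: 16 + 3 = 19.
A2 applies: 19 + 4 = 23.
A3 applies: 23 + 3 = 26.
A4 does not apply.
A5 does not apply.
A6 applies (level before this adjustment is 26 ≥ 12, so +3): 26 + 3 = 29.
Level 29 exceeds the maximum of 23; capped at 23.
Final offense level: 23.
Criminal history: 5 prior points → Category II (5-8).
Level 23 falls in the 22-23 band.
Grid: Level 22-23 × Category II = 1320-1560 days.

1320-1560 days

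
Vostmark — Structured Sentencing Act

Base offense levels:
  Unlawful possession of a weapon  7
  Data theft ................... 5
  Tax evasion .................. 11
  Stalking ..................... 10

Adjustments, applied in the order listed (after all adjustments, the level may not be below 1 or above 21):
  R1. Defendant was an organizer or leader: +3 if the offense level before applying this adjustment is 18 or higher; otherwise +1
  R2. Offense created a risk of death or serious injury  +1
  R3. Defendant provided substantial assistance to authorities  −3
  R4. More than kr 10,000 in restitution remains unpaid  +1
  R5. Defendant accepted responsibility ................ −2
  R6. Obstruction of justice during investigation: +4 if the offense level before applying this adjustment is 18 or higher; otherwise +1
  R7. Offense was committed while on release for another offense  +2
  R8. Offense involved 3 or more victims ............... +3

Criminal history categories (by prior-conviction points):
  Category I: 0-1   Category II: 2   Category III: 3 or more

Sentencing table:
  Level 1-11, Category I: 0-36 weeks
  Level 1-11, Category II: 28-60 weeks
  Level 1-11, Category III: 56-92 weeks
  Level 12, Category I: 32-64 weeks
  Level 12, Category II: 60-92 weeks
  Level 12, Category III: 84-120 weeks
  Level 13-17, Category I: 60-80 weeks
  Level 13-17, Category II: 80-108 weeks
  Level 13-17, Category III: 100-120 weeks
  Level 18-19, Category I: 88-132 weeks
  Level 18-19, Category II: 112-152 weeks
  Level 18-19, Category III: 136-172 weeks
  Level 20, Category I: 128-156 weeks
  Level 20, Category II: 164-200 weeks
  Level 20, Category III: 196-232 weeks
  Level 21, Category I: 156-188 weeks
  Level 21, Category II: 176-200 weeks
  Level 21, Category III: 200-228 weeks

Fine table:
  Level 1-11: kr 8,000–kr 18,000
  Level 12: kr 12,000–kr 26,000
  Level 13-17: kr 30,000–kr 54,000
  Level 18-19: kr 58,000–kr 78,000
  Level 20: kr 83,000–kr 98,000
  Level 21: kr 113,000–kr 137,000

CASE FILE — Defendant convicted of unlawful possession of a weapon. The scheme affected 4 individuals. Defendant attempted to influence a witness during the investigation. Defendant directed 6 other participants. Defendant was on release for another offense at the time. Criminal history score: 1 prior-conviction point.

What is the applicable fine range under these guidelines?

kr 30,000–kr 54,000

Base offense level for unlawful possession of a weapon: 7.
R1 applies (level before this adjustment is 7 < 18, so +1): 7 + 1 = 8.
R4 does not apply.
R6 applies (level before this adjustment is 8 < 18, so +1): 8 + 1 = 9.
R7 applies: 9 + 2 = 11.
R8 applies: 11 + 3 = 14.
Final offense level: 14.
Level 14 falls in the 13-17 band.
Fine table: Level 13-17 → kr 30,000–kr 54,000.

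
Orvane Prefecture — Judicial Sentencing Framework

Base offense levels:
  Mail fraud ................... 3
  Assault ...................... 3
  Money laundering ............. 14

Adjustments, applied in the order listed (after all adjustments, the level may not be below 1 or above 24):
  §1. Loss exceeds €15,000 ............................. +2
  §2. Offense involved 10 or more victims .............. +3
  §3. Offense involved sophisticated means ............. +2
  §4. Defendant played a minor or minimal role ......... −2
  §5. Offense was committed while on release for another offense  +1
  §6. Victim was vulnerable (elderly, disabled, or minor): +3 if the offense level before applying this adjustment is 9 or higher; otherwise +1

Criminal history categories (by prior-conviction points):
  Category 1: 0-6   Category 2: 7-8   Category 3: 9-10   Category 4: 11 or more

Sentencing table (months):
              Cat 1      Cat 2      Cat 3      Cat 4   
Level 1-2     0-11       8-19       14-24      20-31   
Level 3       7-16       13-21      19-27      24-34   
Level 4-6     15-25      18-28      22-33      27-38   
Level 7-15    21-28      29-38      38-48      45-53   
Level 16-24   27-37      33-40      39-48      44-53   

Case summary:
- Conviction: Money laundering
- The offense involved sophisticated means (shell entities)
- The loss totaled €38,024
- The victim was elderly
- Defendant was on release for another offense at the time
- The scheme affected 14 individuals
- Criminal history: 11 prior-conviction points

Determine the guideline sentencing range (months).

Base offense level for money laundering: 14.
§1 applies: 14 + 2 = 16.
§2 applies: 16 + 3 = 19.
§3 applies: 19 + 2 = 21.
§5 applies: 21 + 1 = 22.
§6 applies (level before this adjustment is 22 ≥ 9, so +3): 22 + 3 = 25.
Level 25 exceeds the maximum of 24; capped at 24.
Final offense level: 24.
Criminal history: 11 prior points → Category 4 (11+).
Level 24 falls in the 16-24 band.
Grid: Level 16-24 × Category 4 = 44-53 months.

44-53 months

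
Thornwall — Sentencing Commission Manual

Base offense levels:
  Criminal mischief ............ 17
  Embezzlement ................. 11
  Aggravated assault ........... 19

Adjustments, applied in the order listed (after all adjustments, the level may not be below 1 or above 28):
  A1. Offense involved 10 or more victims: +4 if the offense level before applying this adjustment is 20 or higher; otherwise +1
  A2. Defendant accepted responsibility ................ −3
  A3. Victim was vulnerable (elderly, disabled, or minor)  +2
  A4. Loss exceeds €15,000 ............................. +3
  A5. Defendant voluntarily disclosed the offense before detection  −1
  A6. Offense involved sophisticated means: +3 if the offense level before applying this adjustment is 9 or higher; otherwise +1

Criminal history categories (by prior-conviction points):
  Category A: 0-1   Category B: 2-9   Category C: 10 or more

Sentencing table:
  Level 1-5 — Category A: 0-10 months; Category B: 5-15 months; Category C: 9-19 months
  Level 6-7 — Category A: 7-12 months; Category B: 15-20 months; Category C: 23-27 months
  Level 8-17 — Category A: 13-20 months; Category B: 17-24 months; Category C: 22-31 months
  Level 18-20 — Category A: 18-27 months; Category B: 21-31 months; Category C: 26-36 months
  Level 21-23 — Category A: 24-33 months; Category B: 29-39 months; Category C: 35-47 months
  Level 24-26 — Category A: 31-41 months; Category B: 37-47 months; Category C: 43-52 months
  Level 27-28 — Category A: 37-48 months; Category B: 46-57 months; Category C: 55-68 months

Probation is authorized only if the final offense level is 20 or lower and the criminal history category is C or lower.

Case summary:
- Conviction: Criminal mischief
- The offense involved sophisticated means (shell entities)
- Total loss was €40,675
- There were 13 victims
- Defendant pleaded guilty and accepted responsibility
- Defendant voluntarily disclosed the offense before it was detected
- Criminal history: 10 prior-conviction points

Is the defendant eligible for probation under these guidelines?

Yes

Base offense level for criminal mischief: 17.
A1 applies (level before this adjustment is 17 < 20, so +1): 17 + 1 = 18.
A2 applies: 18 − 3 = 15.
A3 does not apply.
A4 applies: 15 + 3 = 18.
A5 applies: 18 − 1 = 17.
A6 applies (level before this adjustment is 17 ≥ 9, so +3): 17 + 3 = 20.
Final offense level: 20.
Criminal history: 10 prior points → Category C (10+).
Level 20 falls in the 18-20 band.
Grid: Level 18-20 × Category C = 26-36 months.
Probation check: level 20 ≤ 20 and category C ≤ C → eligible.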